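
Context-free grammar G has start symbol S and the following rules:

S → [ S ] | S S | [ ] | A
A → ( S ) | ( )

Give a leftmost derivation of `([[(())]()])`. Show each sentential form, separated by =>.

S=>A=>(S)=>([S])=>([SS])=>([[S]S])=>([[A]S])=>([[(S)]S])=>([[(A)]S])=>([[(())]S])=>([[(())]A])=>([[(())]()])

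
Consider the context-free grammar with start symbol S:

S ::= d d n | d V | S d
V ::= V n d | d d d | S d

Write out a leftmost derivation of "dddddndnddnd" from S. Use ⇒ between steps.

S ⇒ dV   [S ::= d V]
dV ⇒ dVnd   [V ::= V n d]
dVnd ⇒ dSdnd   [V ::= S d]
dSdnd ⇒ ddVdnd   [S ::= d V]
ddVdnd ⇒ ddVnddnd   [V ::= V n d]
ddVnddnd ⇒ ddVndnddnd   [V ::= V n d]
ddVndnddnd ⇒ dddddndnddnd   [V ::= d d d]

S⇒dV⇒dVnd⇒dSdnd⇒ddVdnd⇒ddVnddnd⇒ddVndnddnd⇒dddddndnddnd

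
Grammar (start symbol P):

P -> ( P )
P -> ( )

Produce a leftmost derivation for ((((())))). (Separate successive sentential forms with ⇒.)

P⇒(P)⇒((P))⇒(((P)))⇒((((P))))⇒((((()))))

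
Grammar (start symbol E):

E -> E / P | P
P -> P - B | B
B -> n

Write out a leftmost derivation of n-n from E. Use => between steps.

E=>P=>P-B=>B-B=>n-B=>n-n

E => P   [E -> P]
P => P-B   [P -> P - B]
P-B => B-B   [P -> B]
B-B => n-B   [B -> n]
n-B => n-n   [B -> n]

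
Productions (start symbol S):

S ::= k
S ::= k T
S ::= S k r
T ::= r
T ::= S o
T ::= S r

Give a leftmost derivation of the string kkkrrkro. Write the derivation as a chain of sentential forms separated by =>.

S=>kT=>kSo=>kSkro=>kkTkro=>kkSrkro=>kkkTrkro=>kkkrrkro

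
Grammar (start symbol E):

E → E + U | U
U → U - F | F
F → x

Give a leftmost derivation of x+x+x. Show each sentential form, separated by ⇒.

E ⇒ E+U   [E → E + U]
E+U ⇒ E+U+U   [E → E + U]
E+U+U ⇒ U+U+U   [E → U]
U+U+U ⇒ F+U+U   [U → F]
F+U+U ⇒ x+U+U   [F → x]
x+U+U ⇒ x+F+U   [U → F]
x+F+U ⇒ x+x+U   [F → x]
x+x+U ⇒ x+x+F   [U → F]
x+x+F ⇒ x+x+x   [F → x]

E ⇒ E+U ⇒ E+U+U ⇒ U+U+U ⇒ F+U+U ⇒ x+U+U ⇒ x+F+U ⇒ x+x+U ⇒ x+x+F ⇒ x+x+x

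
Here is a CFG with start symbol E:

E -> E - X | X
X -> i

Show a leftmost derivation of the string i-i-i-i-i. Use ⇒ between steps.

E ⇒ E-X   [E -> E - X]
E-X ⇒ E-X-X   [E -> E - X]
E-X-X ⇒ E-X-X-X   [E -> E - X]
E-X-X-X ⇒ E-X-X-X-X   [E -> E - X]
E-X-X-X-X ⇒ X-X-X-X-X   [E -> X]
X-X-X-X-X ⇒ i-X-X-X-X   [X -> i]
i-X-X-X-X ⇒ i-i-X-X-X   [X -> i]
i-i-X-X-X ⇒ i-i-i-X-X   [X -> i]
i-i-i-X-X ⇒ i-i-i-i-X   [X -> i]
i-i-i-i-X ⇒ i-i-i-i-i   [X -> i]

E ⇒ E-X ⇒ E-X-X ⇒ E-X-X-X ⇒ E-X-X-X-X ⇒ X-X-X-X-X ⇒ i-X-X-X-X ⇒ i-i-X-X-X ⇒ i-i-i-X-X ⇒ i-i-i-i-X ⇒ i-i-i-i-i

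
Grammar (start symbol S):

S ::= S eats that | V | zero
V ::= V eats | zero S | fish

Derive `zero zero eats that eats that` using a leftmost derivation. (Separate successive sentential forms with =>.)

S => S eats that => V eats that => zero S eats that => zero S eats that eats that => zero zero eats that eats that

S => S eats that   [S ::= S eats that]
S eats that => V eats that   [S ::= V]
V eats that => zero S eats that   [V ::= zero S]
zero S eats that => zero S eats that eats that   [S ::= S eats that]
zero S eats that eats that => zero zero eats that eats that   [S ::= zero]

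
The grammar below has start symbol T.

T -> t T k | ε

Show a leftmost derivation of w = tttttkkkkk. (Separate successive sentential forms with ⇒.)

T ⇒ tTk ⇒ ttTkk ⇒ tttTkkk ⇒ ttttTkkkk ⇒ tttttTkkkkk ⇒ tttttkkkkk

T ⇒ tTk   [T -> t T k]
tTk ⇒ ttTkk   [T -> t T k]
ttTkk ⇒ tttTkkk   [T -> t T k]
tttTkkk ⇒ ttttTkkkk   [T -> t T k]
ttttTkkkk ⇒ tttttTkkkkk   [T -> t T k]
tttttTkkkkk ⇒ tttttkkkkk   [T -> ε]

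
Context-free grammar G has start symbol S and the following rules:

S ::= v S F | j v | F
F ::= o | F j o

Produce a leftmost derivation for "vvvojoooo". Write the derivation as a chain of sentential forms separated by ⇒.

S ⇒ vSF   [S ::= v S F]
vSF ⇒ vvSFF   [S ::= v S F]
vvSFF ⇒ vvvSFFF   [S ::= v S F]
vvvSFFF ⇒ vvvFFFF   [S ::= F]
vvvFFFF ⇒ vvvFjoFFF   [F ::= F j o]
vvvFjoFFF ⇒ vvvojoFFF   [F ::= o]
vvvojoFFF ⇒ vvvojooFF   [F ::= o]
vvvojooFF ⇒ vvvojoooF   [F ::= o]
vvvojoooF ⇒ vvvojoooo   [F ::= o]

S ⇒ vSF ⇒ vvSFF ⇒ vvvSFFF ⇒ vvvFFFF ⇒ vvvFjoFFF ⇒ vvvojoFFF ⇒ vvvojooFF ⇒ vvvojoooF ⇒ vvvojoooo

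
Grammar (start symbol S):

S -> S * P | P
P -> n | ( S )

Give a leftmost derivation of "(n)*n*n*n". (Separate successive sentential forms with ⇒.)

S ⇒ S*P ⇒ S*P*P ⇒ S*P*P*P ⇒ P*P*P*P ⇒ (S)*P*P*P ⇒ (P)*P*P*P ⇒ (n)*P*P*P ⇒ (n)*n*P*P ⇒ (n)*n*n*P ⇒ (n)*n*n*n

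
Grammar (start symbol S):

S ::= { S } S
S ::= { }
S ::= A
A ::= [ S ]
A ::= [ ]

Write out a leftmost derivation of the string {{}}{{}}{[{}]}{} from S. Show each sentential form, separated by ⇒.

S ⇒ {S}S ⇒ {{}}S ⇒ {{}}{S}S ⇒ {{}}{{}}S ⇒ {{}}{{}}{S}S ⇒ {{}}{{}}{A}S ⇒ {{}}{{}}{[S]}S ⇒ {{}}{{}}{[{}]}S ⇒ {{}}{{}}{[{}]}{}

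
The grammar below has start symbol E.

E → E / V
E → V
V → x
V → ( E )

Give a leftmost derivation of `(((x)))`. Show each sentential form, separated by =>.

E => V => (E) => (V) => ((E)) => ((V)) => (((E))) => (((V))) => (((x)))

E => V   [E → V]
V => (E)   [V → ( E )]
(E) => (V)   [E → V]
(V) => ((E))   [V → ( E )]
((E)) => ((V))   [E → V]
((V)) => (((E)))   [V → ( E )]
(((E))) => (((V)))   [E → V]
(((V))) => (((x)))   [V → x]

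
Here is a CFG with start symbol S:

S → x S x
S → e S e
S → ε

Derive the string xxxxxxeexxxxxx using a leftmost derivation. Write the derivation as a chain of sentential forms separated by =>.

S => xSx => xxSxx => xxxSxxx => xxxxSxxxx => xxxxxSxxxxx => xxxxxxSxxxxxx => xxxxxxeSexxxxxx => xxxxxxeexxxxxx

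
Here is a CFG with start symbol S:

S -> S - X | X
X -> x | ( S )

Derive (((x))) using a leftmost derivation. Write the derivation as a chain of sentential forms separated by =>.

S=>X=>(S)=>(X)=>((S))=>((X))=>(((S)))=>(((X)))=>(((x)))

S => X   [S -> X]
X => (S)   [X -> ( S )]
(S) => (X)   [S -> X]
(X) => ((S))   [X -> ( S )]
((S)) => ((X))   [S -> X]
((X)) => (((S)))   [X -> ( S )]
(((S))) => (((X)))   [S -> X]
(((X))) => (((x)))   [X -> x]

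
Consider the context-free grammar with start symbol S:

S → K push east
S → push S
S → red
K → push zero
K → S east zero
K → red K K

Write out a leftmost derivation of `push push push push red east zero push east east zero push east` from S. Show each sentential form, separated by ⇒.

S ⇒ push S ⇒ push K push east ⇒ push S east zero push east ⇒ push K push east east zero push east ⇒ push S east zero push east east zero push east ⇒ push push S east zero push east east zero push east ⇒ push push push S east zero push east east zero push east ⇒ push push push push S east zero push east east zero push east ⇒ push push push push red east zero push east east zero push east

S ⇒ push S   [S → push S]
push S ⇒ push K push east   [S → K push east]
push K push east ⇒ push S east zero push east   [K → S east zero]
push S east zero push east ⇒ push K push east east zero push east   [S → K push east]
push K push east east zero push east ⇒ push S east zero push east east zero push east   [K → S east zero]
push S east zero push east east zero push east ⇒ push push S east zero push east east zero push east   [S → push S]
push push S east zero push east east zero push east ⇒ push push push S east zero push east east zero push east   [S → push S]
push push push S east zero push east east zero push east ⇒ push push push push S east zero push east east zero push east   [S → push S]
push push push push S east zero push east east zero push east ⇒ push push push push red east zero push east east zero push east   [S → red]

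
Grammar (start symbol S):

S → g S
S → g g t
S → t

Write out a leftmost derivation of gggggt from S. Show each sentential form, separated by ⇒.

S ⇒ gS   [S → g S]
gS ⇒ ggS   [S → g S]
ggS ⇒ gggS   [S → g S]
gggS ⇒ ggggS   [S → g S]
ggggS ⇒ gggggS   [S → g S]
gggggS ⇒ gggggt   [S → t]

S ⇒ gS ⇒ ggS ⇒ gggS ⇒ ggggS ⇒ gggggS ⇒ gggggt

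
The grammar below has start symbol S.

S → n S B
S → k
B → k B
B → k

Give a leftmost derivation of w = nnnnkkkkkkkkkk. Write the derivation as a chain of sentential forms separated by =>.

S=>nSB=>nnSBB=>nnnSBBB=>nnnnSBBBB=>nnnnkBBBB=>nnnnkkBBBB=>nnnnkkkBBBB=>nnnnkkkkBBB=>nnnnkkkkkBBB=>nnnnkkkkkkBB=>nnnnkkkkkkkB=>nnnnkkkkkkkkB=>nnnnkkkkkkkkkB=>nnnnkkkkkkkkkk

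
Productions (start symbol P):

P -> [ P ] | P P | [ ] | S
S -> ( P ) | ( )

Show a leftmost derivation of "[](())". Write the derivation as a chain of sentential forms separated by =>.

P => PP => []P => []S => [](P) => [](S) => [](())

P => PP   [P -> P P]
PP => []P   [P -> [ ]]
[]P => []S   [P -> S]
[]S => [](P)   [S -> ( P )]
[](P) => [](S)   [P -> S]
[](S) => [](())   [S -> ( )]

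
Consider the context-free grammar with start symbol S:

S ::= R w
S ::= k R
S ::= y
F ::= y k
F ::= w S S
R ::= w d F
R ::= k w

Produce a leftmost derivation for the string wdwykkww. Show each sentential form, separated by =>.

S => Rw => wdFw => wdwSSw => wdwySw => wdwykRw => wdwykkww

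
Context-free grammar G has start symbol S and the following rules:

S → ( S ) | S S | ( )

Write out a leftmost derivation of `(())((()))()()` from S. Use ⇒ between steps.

S ⇒ SS ⇒ SSS ⇒ (S)SS ⇒ (())SS ⇒ (())(S)S ⇒ (())((S))S ⇒ (())((()))S ⇒ (())((()))SS ⇒ (())((()))()S ⇒ (())((()))()()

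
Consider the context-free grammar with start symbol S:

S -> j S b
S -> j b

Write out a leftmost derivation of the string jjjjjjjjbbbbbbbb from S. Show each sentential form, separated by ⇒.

S⇒jSb⇒jjSbb⇒jjjSbbb⇒jjjjSbbbb⇒jjjjjSbbbbb⇒jjjjjjSbbbbbb⇒jjjjjjjSbbbbbbb⇒jjjjjjjjbbbbbbbb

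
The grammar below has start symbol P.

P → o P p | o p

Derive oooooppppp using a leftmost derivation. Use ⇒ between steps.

P ⇒ oPp   [P → o P p]
oPp ⇒ ooPpp   [P → o P p]
ooPpp ⇒ oooPppp   [P → o P p]
oooPppp ⇒ ooooPpppp   [P → o P p]
ooooPpppp ⇒ oooooppppp   [P → o p]

P ⇒ oPp ⇒ ooPpp ⇒ oooPppp ⇒ ooooPpppp ⇒ oooooppppp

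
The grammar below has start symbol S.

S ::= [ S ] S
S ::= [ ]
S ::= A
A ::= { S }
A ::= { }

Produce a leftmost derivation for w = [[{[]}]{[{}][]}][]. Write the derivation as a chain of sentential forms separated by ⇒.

S⇒[S]S⇒[[S]S]S⇒[[A]S]S⇒[[{S}]S]S⇒[[{[]}]S]S⇒[[{[]}]A]S⇒[[{[]}]{S}]S⇒[[{[]}]{[S]S}]S⇒[[{[]}]{[A]S}]S⇒[[{[]}]{[{}]S}]S⇒[[{[]}]{[{}][]}]S⇒[[{[]}]{[{}][]}][]

S ⇒ [S]S   [S ::= [ S ] S]
[S]S ⇒ [[S]S]S   [S ::= [ S ] S]
[[S]S]S ⇒ [[A]S]S   [S ::= A]
[[A]S]S ⇒ [[{S}]S]S   [A ::= { S }]
[[{S}]S]S ⇒ [[{[]}]S]S   [S ::= [ ]]
[[{[]}]S]S ⇒ [[{[]}]A]S   [S ::= A]
[[{[]}]A]S ⇒ [[{[]}]{S}]S   [A ::= { S }]
[[{[]}]{S}]S ⇒ [[{[]}]{[S]S}]S   [S ::= [ S ] S]
[[{[]}]{[S]S}]S ⇒ [[{[]}]{[A]S}]S   [S ::= A]
[[{[]}]{[A]S}]S ⇒ [[{[]}]{[{}]S}]S   [A ::= { }]
[[{[]}]{[{}]S}]S ⇒ [[{[]}]{[{}][]}]S   [S ::= [ ]]
[[{[]}]{[{}][]}]S ⇒ [[{[]}]{[{}][]}][]   [S ::= [ ]]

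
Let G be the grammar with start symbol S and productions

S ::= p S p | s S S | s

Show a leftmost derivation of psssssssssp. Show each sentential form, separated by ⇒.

S ⇒ pSp ⇒ psSSp ⇒ pssSSSp ⇒ psssSSSSp ⇒ pssssSSSSSp ⇒ psssssSSSSp ⇒ pssssssSSSp ⇒ psssssssSSp ⇒ pssssssssSp ⇒ psssssssssp

S ⇒ pSp   [S ::= p S p]
pSp ⇒ psSSp   [S ::= s S S]
psSSp ⇒ pssSSSp   [S ::= s S S]
pssSSSp ⇒ psssSSSSp   [S ::= s S S]
psssSSSSp ⇒ pssssSSSSSp   [S ::= s S S]
pssssSSSSSp ⇒ psssssSSSSp   [S ::= s]
psssssSSSSp ⇒ pssssssSSSp   [S ::= s]
pssssssSSSp ⇒ psssssssSSp   [S ::= s]
psssssssSSp ⇒ pssssssssSp   [S ::= s]
pssssssssSp ⇒ psssssssssp   [S ::= s]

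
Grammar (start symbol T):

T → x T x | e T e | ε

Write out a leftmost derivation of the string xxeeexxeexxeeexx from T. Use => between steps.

T => xTx => xxTxx => xxeTexx => xxeeTeexx => xxeeeTeeexx => xxeeexTxeeexx => xxeeexxTxxeeexx => xxeeexxeTexxeeexx => xxeeexxeexxeeexx

T => xTx   [T → x T x]
xTx => xxTxx   [T → x T x]
xxTxx => xxeTexx   [T → e T e]
xxeTexx => xxeeTeexx   [T → e T e]
xxeeTeexx => xxeeeTeeexx   [T → e T e]
xxeeeTeeexx => xxeeexTxeeexx   [T → x T x]
xxeeexTxeeexx => xxeeexxTxxeeexx   [T → x T x]
xxeeexxTxxeeexx => xxeeexxeTexxeeexx   [T → e T e]
xxeeexxeTexxeeexx => xxeeexxeexxeeexx   [T → ε]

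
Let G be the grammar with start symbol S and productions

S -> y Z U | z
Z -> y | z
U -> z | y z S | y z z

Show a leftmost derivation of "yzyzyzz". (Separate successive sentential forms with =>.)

S => yZU => yzU => yzyzS => yzyzyZU => yzyzyzU => yzyzyzz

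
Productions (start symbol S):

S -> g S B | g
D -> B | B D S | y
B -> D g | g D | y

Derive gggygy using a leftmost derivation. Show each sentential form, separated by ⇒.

S ⇒ gSB   [S -> g S B]
gSB ⇒ ggSBB   [S -> g S B]
ggSBB ⇒ gggBB   [S -> g]
gggBB ⇒ gggDgB   [B -> D g]
gggDgB ⇒ gggBgB   [D -> B]
gggBgB ⇒ gggygB   [B -> y]
gggygB ⇒ gggygy   [B -> y]

S⇒gSB⇒ggSBB⇒gggBB⇒gggDgB⇒gggBgB⇒gggygB⇒gggygy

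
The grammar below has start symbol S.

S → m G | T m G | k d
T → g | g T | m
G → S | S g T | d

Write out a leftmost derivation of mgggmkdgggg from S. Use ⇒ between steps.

S ⇒ mG ⇒ mSgT ⇒ mTmGgT ⇒ mgTmGgT ⇒ mggTmGgT ⇒ mgggmGgT ⇒ mgggmSgTgT ⇒ mgggmkdgTgT ⇒ mgggmkdgggT ⇒ mgggmkdgggg

S ⇒ mG   [S → m G]
mG ⇒ mSgT   [G → S g T]
mSgT ⇒ mTmGgT   [S → T m G]
mTmGgT ⇒ mgTmGgT   [T → g T]
mgTmGgT ⇒ mggTmGgT   [T → g T]
mggTmGgT ⇒ mgggmGgT   [T → g]
mgggmGgT ⇒ mgggmSgTgT   [G → S g T]
mgggmSgTgT ⇒ mgggmkdgTgT   [S → k d]
mgggmkdgTgT ⇒ mgggmkdgggT   [T → g]
mgggmkdgggT ⇒ mgggmkdgggg   [T → g]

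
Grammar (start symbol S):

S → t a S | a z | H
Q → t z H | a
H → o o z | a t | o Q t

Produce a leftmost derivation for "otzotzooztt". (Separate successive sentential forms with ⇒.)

S ⇒ H   [S → H]
H ⇒ oQt   [H → o Q t]
oQt ⇒ otzHt   [Q → t z H]
otzHt ⇒ otzoQtt   [H → o Q t]
otzoQtt ⇒ otzotzHtt   [Q → t z H]
otzotzHtt ⇒ otzotzooztt   [H → o o z]

S ⇒ H ⇒ oQt ⇒ otzHt ⇒ otzoQtt ⇒ otzotzHtt ⇒ otzotzooztt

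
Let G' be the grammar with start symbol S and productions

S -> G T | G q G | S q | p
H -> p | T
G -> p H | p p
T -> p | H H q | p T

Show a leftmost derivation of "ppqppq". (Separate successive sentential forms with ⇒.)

S ⇒ Sq   [S -> S q]
Sq ⇒ GqGq   [S -> G q G]
GqGq ⇒ pHqGq   [G -> p H]
pHqGq ⇒ ppqGq   [H -> p]
ppqGq ⇒ ppqpHq   [G -> p H]
ppqpHq ⇒ ppqpTq   [H -> T]
ppqpTq ⇒ ppqppq   [T -> p]

S ⇒ Sq ⇒ GqGq ⇒ pHqGq ⇒ ppqGq ⇒ ppqpHq ⇒ ppqpTq ⇒ ppqppq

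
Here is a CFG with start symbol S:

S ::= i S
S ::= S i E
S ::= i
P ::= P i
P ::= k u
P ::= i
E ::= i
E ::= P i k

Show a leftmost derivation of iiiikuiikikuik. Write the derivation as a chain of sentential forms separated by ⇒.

S ⇒ SiE ⇒ SiEiE ⇒ iSiEiE ⇒ iiSiEiE ⇒ iiiiEiE ⇒ iiiiPikiE ⇒ iiiiPiikiE ⇒ iiiikuiikiE ⇒ iiiikuiikiPik ⇒ iiiikuiikikuik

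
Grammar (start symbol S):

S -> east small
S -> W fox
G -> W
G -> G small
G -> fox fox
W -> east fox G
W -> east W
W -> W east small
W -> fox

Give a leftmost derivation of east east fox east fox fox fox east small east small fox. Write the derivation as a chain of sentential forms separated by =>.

S => W fox => east W fox => east east fox G fox => east east fox W fox => east east fox W east small fox => east east fox W east small east small fox => east east fox east fox G east small east small fox => east east fox east fox fox fox east small east small fox

S => W fox   [S -> W fox]
W fox => east W fox   [W -> east W]
east W fox => east east fox G fox   [W -> east fox G]
east east fox G fox => east east fox W fox   [G -> W]
east east fox W fox => east east fox W east small fox   [W -> W east small]
east east fox W east small fox => east east fox W east small east small fox   [W -> W east small]
east east fox W east small east small fox => east east fox east fox G east small east small fox   [W -> east fox G]
east east fox east fox G east small east small fox => east east fox east fox fox fox east small east small fox   [G -> fox fox]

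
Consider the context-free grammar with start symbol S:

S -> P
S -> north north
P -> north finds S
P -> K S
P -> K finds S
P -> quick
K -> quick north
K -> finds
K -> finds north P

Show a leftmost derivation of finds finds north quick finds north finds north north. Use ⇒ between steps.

S ⇒ P ⇒ K S ⇒ finds S ⇒ finds P ⇒ finds K finds S ⇒ finds finds north P finds S ⇒ finds finds north quick finds S ⇒ finds finds north quick finds P ⇒ finds finds north quick finds north finds S ⇒ finds finds north quick finds north finds north north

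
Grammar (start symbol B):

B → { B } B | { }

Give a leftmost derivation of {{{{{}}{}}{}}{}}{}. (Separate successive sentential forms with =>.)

B => {B}B   [B → { B } B]
{B}B => {{B}B}B   [B → { B } B]
{{B}B}B => {{{B}B}B}B   [B → { B } B]
{{{B}B}B}B => {{{{B}B}B}B}B   [B → { B } B]
{{{{B}B}B}B}B => {{{{{}}B}B}B}B   [B → { }]
{{{{{}}B}B}B}B => {{{{{}}{}}B}B}B   [B → { }]
{{{{{}}{}}B}B}B => {{{{{}}{}}{}}B}B   [B → { }]
{{{{{}}{}}{}}B}B => {{{{{}}{}}{}}{}}B   [B → { }]
{{{{{}}{}}{}}{}}B => {{{{{}}{}}{}}{}}{}   [B → { }]

B => {B}B => {{B}B}B => {{{B}B}B}B => {{{{B}B}B}B}B => {{{{{}}B}B}B}B => {{{{{}}{}}B}B}B => {{{{{}}{}}{}}B}B => {{{{{}}{}}{}}{}}B => {{{{{}}{}}{}}{}}{}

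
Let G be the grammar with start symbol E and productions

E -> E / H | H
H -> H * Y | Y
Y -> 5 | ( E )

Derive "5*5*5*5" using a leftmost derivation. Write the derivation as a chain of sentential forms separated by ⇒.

E ⇒ H ⇒ H*Y ⇒ H*Y*Y ⇒ H*Y*Y*Y ⇒ Y*Y*Y*Y ⇒ 5*Y*Y*Y ⇒ 5*5*Y*Y ⇒ 5*5*5*Y ⇒ 5*5*5*5

E ⇒ H   [E -> H]
H ⇒ H*Y   [H -> H * Y]
H*Y ⇒ H*Y*Y   [H -> H * Y]
H*Y*Y ⇒ H*Y*Y*Y   [H -> H * Y]
H*Y*Y*Y ⇒ Y*Y*Y*Y   [H -> Y]
Y*Y*Y*Y ⇒ 5*Y*Y*Y   [Y -> 5]
5*Y*Y*Y ⇒ 5*5*Y*Y   [Y -> 5]
5*5*Y*Y ⇒ 5*5*5*Y   [Y -> 5]
5*5*5*Y ⇒ 5*5*5*5   [Y -> 5]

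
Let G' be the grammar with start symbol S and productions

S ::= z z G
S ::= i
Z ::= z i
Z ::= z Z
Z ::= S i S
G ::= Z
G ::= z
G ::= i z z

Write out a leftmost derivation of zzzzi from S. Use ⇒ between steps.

S ⇒ zzG ⇒ zzZ ⇒ zzzZ ⇒ zzzzi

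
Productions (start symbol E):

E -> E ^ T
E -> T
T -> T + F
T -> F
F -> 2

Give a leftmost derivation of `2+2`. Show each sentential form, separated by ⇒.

E ⇒ T ⇒ T+F ⇒ F+F ⇒ 2+F ⇒ 2+2

E ⇒ T   [E -> T]
T ⇒ T+F   [T -> T + F]
T+F ⇒ F+F   [T -> F]
F+F ⇒ 2+F   [F -> 2]
2+F ⇒ 2+2   [F -> 2]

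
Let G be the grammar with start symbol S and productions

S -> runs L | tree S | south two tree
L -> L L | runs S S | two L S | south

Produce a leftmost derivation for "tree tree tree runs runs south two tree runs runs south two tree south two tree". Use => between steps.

S => tree S => tree tree S => tree tree tree S => tree tree tree runs L => tree tree tree runs runs S S => tree tree tree runs runs south two tree S => tree tree tree runs runs south two tree runs L => tree tree tree runs runs south two tree runs runs S S => tree tree tree runs runs south two tree runs runs south two tree S => tree tree tree runs runs south two tree runs runs south two tree south two tree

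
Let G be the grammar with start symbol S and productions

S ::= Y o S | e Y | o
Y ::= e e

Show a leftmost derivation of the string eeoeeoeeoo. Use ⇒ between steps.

S ⇒ YoS   [S ::= Y o S]
YoS ⇒ eeoS   [Y ::= e e]
eeoS ⇒ eeoYoS   [S ::= Y o S]
eeoYoS ⇒ eeoeeoS   [Y ::= e e]
eeoeeoS ⇒ eeoeeoYoS   [S ::= Y o S]
eeoeeoYoS ⇒ eeoeeoeeoS   [Y ::= e e]
eeoeeoeeoS ⇒ eeoeeoeeoo   [S ::= o]

S ⇒ YoS ⇒ eeoS ⇒ eeoYoS ⇒ eeoeeoS ⇒ eeoeeoYoS ⇒ eeoeeoeeoS ⇒ eeoeeoeeoo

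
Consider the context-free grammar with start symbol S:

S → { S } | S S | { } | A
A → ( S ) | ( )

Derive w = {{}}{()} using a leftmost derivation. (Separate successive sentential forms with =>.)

S => SS   [S → S S]
SS => {S}S   [S → { S }]
{S}S => {{}}S   [S → { }]
{{}}S => {{}}{S}   [S → { S }]
{{}}{S} => {{}}{A}   [S → A]
{{}}{A} => {{}}{()}   [A → ( )]

S => SS => {S}S => {{}}S => {{}}{S} => {{}}{A} => {{}}{()}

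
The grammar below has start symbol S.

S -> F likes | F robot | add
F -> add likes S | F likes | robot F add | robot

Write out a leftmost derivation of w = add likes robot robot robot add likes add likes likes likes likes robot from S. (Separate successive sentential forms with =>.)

S => F robot   [S -> F robot]
F robot => F likes robot   [F -> F likes]
F likes robot => add likes S likes robot   [F -> add likes S]
add likes S likes robot => add likes F likes likes robot   [S -> F likes]
add likes F likes likes robot => add likes F likes likes likes robot   [F -> F likes]
add likes F likes likes likes robot => add likes F likes likes likes likes robot   [F -> F likes]
add likes F likes likes likes likes robot => add likes robot F add likes likes likes likes robot   [F -> robot F add]
add likes robot F add likes likes likes likes robot => add likes robot F likes add likes likes likes likes robot   [F -> F likes]
add likes robot F likes add likes likes likes likes robot => add likes robot robot F add likes add likes likes likes likes robot   [F -> robot F add]
add likes robot robot F add likes add likes likes likes likes robot => add likes robot robot robot add likes add likes likes likes likes robot   [F -> robot]

S => F robot => F likes robot => add likes S likes robot => add likes F likes likes robot => add likes F likes likes likes robot => add likes F likes likes likes likes robot => add likes robot F add likes likes likes likes robot => add likes robot F likes add likes likes likes likes robot => add likes robot robot F add likes add likes likes likes likes robot => add likes robot robot robot add likes add likes likes likes likes robot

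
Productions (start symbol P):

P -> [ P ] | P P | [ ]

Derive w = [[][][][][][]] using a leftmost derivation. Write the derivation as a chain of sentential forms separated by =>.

P => [P] => [PP] => [[]P] => [[]PP] => [[]PPP] => [[]PPPP] => [[]PPPPP] => [[][]PPPP] => [[][][]PPP] => [[][][][]PP] => [[][][][][]P] => [[][][][][][]]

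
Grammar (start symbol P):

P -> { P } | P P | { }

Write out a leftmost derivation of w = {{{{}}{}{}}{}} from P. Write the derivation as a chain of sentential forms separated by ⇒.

P ⇒ {P} ⇒ {PP} ⇒ {{P}P} ⇒ {{PP}P} ⇒ {{{P}P}P} ⇒ {{{{}}P}P} ⇒ {{{{}}PP}P} ⇒ {{{{}}{}P}P} ⇒ {{{{}}{}{}}P} ⇒ {{{{}}{}{}}{}}

P ⇒ {P}   [P -> { P }]
{P} ⇒ {PP}   [P -> P P]
{PP} ⇒ {{P}P}   [P -> { P }]
{{P}P} ⇒ {{PP}P}   [P -> P P]
{{PP}P} ⇒ {{{P}P}P}   [P -> { P }]
{{{P}P}P} ⇒ {{{{}}P}P}   [P -> { }]
{{{{}}P}P} ⇒ {{{{}}PP}P}   [P -> P P]
{{{{}}PP}P} ⇒ {{{{}}{}P}P}   [P -> { }]
{{{{}}{}P}P} ⇒ {{{{}}{}{}}P}   [P -> { }]
{{{{}}{}{}}P} ⇒ {{{{}}{}{}}{}}   [P -> { }]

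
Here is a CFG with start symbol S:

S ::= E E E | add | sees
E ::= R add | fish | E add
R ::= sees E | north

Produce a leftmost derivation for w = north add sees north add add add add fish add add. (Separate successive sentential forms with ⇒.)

S ⇒ E E E ⇒ R add E E ⇒ north add E E ⇒ north add E add E ⇒ north add E add add E ⇒ north add R add add add E ⇒ north add sees E add add add E ⇒ north add sees R add add add add E ⇒ north add sees north add add add add E ⇒ north add sees north add add add add E add ⇒ north add sees north add add add add E add add ⇒ north add sees north add add add add fish add add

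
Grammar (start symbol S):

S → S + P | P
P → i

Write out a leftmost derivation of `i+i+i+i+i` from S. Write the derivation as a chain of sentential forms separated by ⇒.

S ⇒ S+P ⇒ S+P+P ⇒ S+P+P+P ⇒ S+P+P+P+P ⇒ P+P+P+P+P ⇒ i+P+P+P+P ⇒ i+i+P+P+P ⇒ i+i+i+P+P ⇒ i+i+i+i+P ⇒ i+i+i+i+i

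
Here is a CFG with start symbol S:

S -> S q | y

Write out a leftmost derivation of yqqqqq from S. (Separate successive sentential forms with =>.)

S => Sq   [S -> S q]
Sq => Sqq   [S -> S q]
Sqq => Sqqq   [S -> S q]
Sqqq => Sqqqq   [S -> S q]
Sqqqq => Sqqqqq   [S -> S q]
Sqqqqq => yqqqqq   [S -> y]

S=>Sq=>Sqq=>Sqqq=>Sqqqq=>Sqqqqq=>yqqqqq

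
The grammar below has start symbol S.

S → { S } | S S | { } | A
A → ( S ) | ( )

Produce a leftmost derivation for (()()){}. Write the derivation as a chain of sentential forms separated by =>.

S => SS => AS => (S)S => (SS)S => (AS)S => (()S)S => (()A)S => (()())S => (()()){}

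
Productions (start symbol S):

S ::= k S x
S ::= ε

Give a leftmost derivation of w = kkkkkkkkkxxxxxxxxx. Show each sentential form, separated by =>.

S => kSx => kkSxx => kkkSxxx => kkkkSxxxx => kkkkkSxxxxx => kkkkkkSxxxxxx => kkkkkkkSxxxxxxx => kkkkkkkkSxxxxxxxx => kkkkkkkkkSxxxxxxxxx => kkkkkkkkkxxxxxxxxx

S => kSx   [S ::= k S x]
kSx => kkSxx   [S ::= k S x]
kkSxx => kkkSxxx   [S ::= k S x]
kkkSxxx => kkkkSxxxx   [S ::= k S x]
kkkkSxxxx => kkkkkSxxxxx   [S ::= k S x]
kkkkkSxxxxx => kkkkkkSxxxxxx   [S ::= k S x]
kkkkkkSxxxxxx => kkkkkkkSxxxxxxx   [S ::= k S x]
kkkkkkkSxxxxxxx => kkkkkkkkSxxxxxxxx   [S ::= k S x]
kkkkkkkkSxxxxxxxx => kkkkkkkkkSxxxxxxxxx   [S ::= k S x]
kkkkkkkkkSxxxxxxxxx => kkkkkkkkkxxxxxxxxx   [S ::= ε]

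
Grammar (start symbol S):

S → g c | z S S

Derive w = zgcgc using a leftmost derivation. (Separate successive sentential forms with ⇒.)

S ⇒ zSS ⇒ zgcS ⇒ zgcgc

S ⇒ zSS   [S → z S S]
zSS ⇒ zgcS   [S → g c]
zgcS ⇒ zgcgc   [S → g c]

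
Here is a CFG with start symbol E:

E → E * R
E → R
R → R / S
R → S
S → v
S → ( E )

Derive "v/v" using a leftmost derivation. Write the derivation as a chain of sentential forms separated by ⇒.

E ⇒ R ⇒ R/S ⇒ S/S ⇒ v/S ⇒ v/v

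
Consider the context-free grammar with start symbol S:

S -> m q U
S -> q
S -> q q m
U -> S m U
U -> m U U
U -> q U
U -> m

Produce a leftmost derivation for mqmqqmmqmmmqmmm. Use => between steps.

S => mqU => mqSmU => mqmqUmU => mqmqqUmU => mqmqqmUUmU => mqmqqmSmUUmU => mqmqqmmqUmUUmU => mqmqqmmqmmUUmU => mqmqqmmqmmmUmU => mqmqqmmqmmmqUmU => mqmqqmmqmmmqmmU => mqmqqmmqmmmqmmm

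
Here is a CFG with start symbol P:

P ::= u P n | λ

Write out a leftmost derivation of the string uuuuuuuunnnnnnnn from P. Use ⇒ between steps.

P⇒uPn⇒uuPnn⇒uuuPnnn⇒uuuuPnnnn⇒uuuuuPnnnnn⇒uuuuuuPnnnnnn⇒uuuuuuuPnnnnnnn⇒uuuuuuuuPnnnnnnnn⇒uuuuuuuunnnnnnnn

P ⇒ uPn   [P ::= u P n]
uPn ⇒ uuPnn   [P ::= u P n]
uuPnn ⇒ uuuPnnn   [P ::= u P n]
uuuPnnn ⇒ uuuuPnnnn   [P ::= u P n]
uuuuPnnnn ⇒ uuuuuPnnnnn   [P ::= u P n]
uuuuuPnnnnn ⇒ uuuuuuPnnnnnn   [P ::= u P n]
uuuuuuPnnnnnn ⇒ uuuuuuuPnnnnnnn   [P ::= u P n]
uuuuuuuPnnnnnnn ⇒ uuuuuuuuPnnnnnnnn   [P ::= u P n]
uuuuuuuuPnnnnnnnn ⇒ uuuuuuuunnnnnnnn   [P ::= λ]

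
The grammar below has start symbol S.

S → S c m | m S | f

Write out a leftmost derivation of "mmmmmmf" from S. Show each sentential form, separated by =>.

S=>mS=>mmS=>mmmS=>mmmmS=>mmmmmS=>mmmmmmS=>mmmmmmf

S => mS   [S → m S]
mS => mmS   [S → m S]
mmS => mmmS   [S → m S]
mmmS => mmmmS   [S → m S]
mmmmS => mmmmmS   [S → m S]
mmmmmS => mmmmmmS   [S → m S]
mmmmmmS => mmmmmmf   [S → f]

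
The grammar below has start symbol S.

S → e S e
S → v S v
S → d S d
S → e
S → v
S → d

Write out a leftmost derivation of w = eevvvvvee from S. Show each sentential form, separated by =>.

S=>eSe=>eeSee=>eevSvee=>eevvSvvee=>eevvvvvee

S => eSe   [S → e S e]
eSe => eeSee   [S → e S e]
eeSee => eevSvee   [S → v S v]
eevSvee => eevvSvvee   [S → v S v]
eevvSvvee => eevvvvvee   [S → v]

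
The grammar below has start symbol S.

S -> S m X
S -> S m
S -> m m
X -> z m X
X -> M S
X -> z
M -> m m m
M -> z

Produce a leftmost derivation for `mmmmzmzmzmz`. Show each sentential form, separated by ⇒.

S ⇒ SmX   [S -> S m X]
SmX ⇒ SmXmX   [S -> S m X]
SmXmX ⇒ SmXmXmX   [S -> S m X]
SmXmXmX ⇒ SmXmXmXmX   [S -> S m X]
SmXmXmXmX ⇒ SmmXmXmXmX   [S -> S m]
SmmXmXmXmX ⇒ mmmmXmXmXmX   [S -> m m]
mmmmXmXmXmX ⇒ mmmmzmXmXmX   [X -> z]
mmmmzmXmXmX ⇒ mmmmzmzmXmX   [X -> z]
mmmmzmzmXmX ⇒ mmmmzmzmzmX   [X -> z]
mmmmzmzmzmX ⇒ mmmmzmzmzmz   [X -> z]

S ⇒ SmX ⇒ SmXmX ⇒ SmXmXmX ⇒ SmXmXmXmX ⇒ SmmXmXmXmX ⇒ mmmmXmXmXmX ⇒ mmmmzmXmXmX ⇒ mmmmzmzmXmX ⇒ mmmmzmzmzmX ⇒ mmmmzmzmzmz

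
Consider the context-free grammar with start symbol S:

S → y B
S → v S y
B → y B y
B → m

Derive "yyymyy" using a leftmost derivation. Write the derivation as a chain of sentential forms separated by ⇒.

S ⇒ yB ⇒ yyBy ⇒ yyyByy ⇒ yyymyy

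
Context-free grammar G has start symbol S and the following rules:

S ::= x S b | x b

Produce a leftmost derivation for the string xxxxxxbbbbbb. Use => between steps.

S => xSb => xxSbb => xxxSbbb => xxxxSbbbb => xxxxxSbbbbb => xxxxxxbbbbbb

S => xSb   [S ::= x S b]
xSb => xxSbb   [S ::= x S b]
xxSbb => xxxSbbb   [S ::= x S b]
xxxSbbb => xxxxSbbbb   [S ::= x S b]
xxxxSbbbb => xxxxxSbbbbb   [S ::= x S b]
xxxxxSbbbbb => xxxxxxbbbbbb   [S ::= x b]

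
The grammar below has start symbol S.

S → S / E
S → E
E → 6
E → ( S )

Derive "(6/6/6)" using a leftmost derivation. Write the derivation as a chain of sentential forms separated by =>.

S => E => (S) => (S/E) => (S/E/E) => (E/E/E) => (6/E/E) => (6/6/E) => (6/6/6)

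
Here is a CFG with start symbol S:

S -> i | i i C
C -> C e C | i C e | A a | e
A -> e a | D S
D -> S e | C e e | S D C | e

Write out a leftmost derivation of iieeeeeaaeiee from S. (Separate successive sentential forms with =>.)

S => iiC => iiCeC => iiCeCeC => iieeCeC => iieeCeCeC => iieeeeCeC => iieeeeAaeC => iieeeeeaaeC => iieeeeeaaeiCe => iieeeeeaaeiee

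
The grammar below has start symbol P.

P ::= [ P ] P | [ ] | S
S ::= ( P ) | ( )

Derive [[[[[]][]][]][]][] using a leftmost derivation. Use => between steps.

P=>[P]P=>[[P]P]P=>[[[P]P]P]P=>[[[[P]P]P]P]P=>[[[[[]]P]P]P]P=>[[[[[]][]]P]P]P=>[[[[[]][]][]]P]P=>[[[[[]][]][]][]]P=>[[[[[]][]][]][]][]

P => [P]P   [P ::= [ P ] P]
[P]P => [[P]P]P   [P ::= [ P ] P]
[[P]P]P => [[[P]P]P]P   [P ::= [ P ] P]
[[[P]P]P]P => [[[[P]P]P]P]P   [P ::= [ P ] P]
[[[[P]P]P]P]P => [[[[[]]P]P]P]P   [P ::= [ ]]
[[[[[]]P]P]P]P => [[[[[]][]]P]P]P   [P ::= [ ]]
[[[[[]][]]P]P]P => [[[[[]][]][]]P]P   [P ::= [ ]]
[[[[[]][]][]]P]P => [[[[[]][]][]][]]P   [P ::= [ ]]
[[[[[]][]][]][]]P => [[[[[]][]][]][]][]   [P ::= [ ]]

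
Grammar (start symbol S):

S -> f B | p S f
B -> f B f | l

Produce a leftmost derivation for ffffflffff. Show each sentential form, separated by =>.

S => fB => ffBf => fffBff => ffffBfff => fffffBffff => ffffflffff

S => fB   [S -> f B]
fB => ffBf   [B -> f B f]
ffBf => fffBff   [B -> f B f]
fffBff => ffffBfff   [B -> f B f]
ffffBfff => fffffBffff   [B -> f B f]
fffffBffff => ffffflffff   [B -> l]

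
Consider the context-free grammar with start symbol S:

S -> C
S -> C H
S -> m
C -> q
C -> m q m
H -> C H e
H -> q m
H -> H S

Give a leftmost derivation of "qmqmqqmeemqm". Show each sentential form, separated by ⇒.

S ⇒ CH   [S -> C H]
CH ⇒ qH   [C -> q]
qH ⇒ qHS   [H -> H S]
qHS ⇒ qCHeS   [H -> C H e]
qCHeS ⇒ qmqmHeS   [C -> m q m]
qmqmHeS ⇒ qmqmCHeeS   [H -> C H e]
qmqmCHeeS ⇒ qmqmqHeeS   [C -> q]
qmqmqHeeS ⇒ qmqmqqmeeS   [H -> q m]
qmqmqqmeeS ⇒ qmqmqqmeeC   [S -> C]
qmqmqqmeeC ⇒ qmqmqqmeemqm   [C -> m q m]

S ⇒ CH ⇒ qH ⇒ qHS ⇒ qCHeS ⇒ qmqmHeS ⇒ qmqmCHeeS ⇒ qmqmqHeeS ⇒ qmqmqqmeeS ⇒ qmqmqqmeeC ⇒ qmqmqqmeemqm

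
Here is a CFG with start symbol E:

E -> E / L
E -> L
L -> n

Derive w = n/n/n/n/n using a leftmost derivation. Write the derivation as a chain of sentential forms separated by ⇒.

E ⇒ E/L ⇒ E/L/L ⇒ E/L/L/L ⇒ E/L/L/L/L ⇒ L/L/L/L/L ⇒ n/L/L/L/L ⇒ n/n/L/L/L ⇒ n/n/n/L/L ⇒ n/n/n/n/L ⇒ n/n/n/n/n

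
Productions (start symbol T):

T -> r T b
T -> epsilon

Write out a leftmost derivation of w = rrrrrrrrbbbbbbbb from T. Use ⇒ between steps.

T ⇒ rTb ⇒ rrTbb ⇒ rrrTbbb ⇒ rrrrTbbbb ⇒ rrrrrTbbbbb ⇒ rrrrrrTbbbbbb ⇒ rrrrrrrTbbbbbbb ⇒ rrrrrrrrTbbbbbbbb ⇒ rrrrrrrrbbbbbbbb

T ⇒ rTb   [T -> r T b]
rTb ⇒ rrTbb   [T -> r T b]
rrTbb ⇒ rrrTbbb   [T -> r T b]
rrrTbbb ⇒ rrrrTbbbb   [T -> r T b]
rrrrTbbbb ⇒ rrrrrTbbbbb   [T -> r T b]
rrrrrTbbbbb ⇒ rrrrrrTbbbbbb   [T -> r T b]
rrrrrrTbbbbbb ⇒ rrrrrrrTbbbbbbb   [T -> r T b]
rrrrrrrTbbbbbbb ⇒ rrrrrrrrTbbbbbbbb   [T -> r T b]
rrrrrrrrTbbbbbbbb ⇒ rrrrrrrrbbbbbbbb   [T -> epsilon]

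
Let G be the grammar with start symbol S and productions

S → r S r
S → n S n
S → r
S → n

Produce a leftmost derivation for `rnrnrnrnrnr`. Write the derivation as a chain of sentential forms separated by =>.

S => rSr => rnSnr => rnrSrnr => rnrnSnrnr => rnrnrSrnrnr => rnrnrnrnrnr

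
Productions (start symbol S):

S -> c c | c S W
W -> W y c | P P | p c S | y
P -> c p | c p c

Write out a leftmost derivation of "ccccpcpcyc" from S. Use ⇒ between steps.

S ⇒ cSW ⇒ cccW ⇒ cccWyc ⇒ cccPPyc ⇒ ccccpPyc ⇒ ccccpcpcyc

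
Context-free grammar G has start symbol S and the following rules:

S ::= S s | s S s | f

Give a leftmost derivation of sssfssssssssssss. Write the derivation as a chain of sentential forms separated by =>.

S => Ss   [S ::= S s]
Ss => Sss   [S ::= S s]
Sss => Ssss   [S ::= S s]
Ssss => sSssss   [S ::= s S s]
sSssss => ssSsssss   [S ::= s S s]
ssSsssss => ssSssssss   [S ::= S s]
ssSssssss => sssSsssssss   [S ::= s S s]
sssSsssssss => sssSssssssss   [S ::= S s]
sssSssssssss => sssSsssssssss   [S ::= S s]
sssSsssssssss => sssSssssssssss   [S ::= S s]
sssSssssssssss => sssSsssssssssss   [S ::= S s]
sssSsssssssssss => sssSssssssssssss   [S ::= S s]
sssSssssssssssss => sssfssssssssssss   [S ::= f]

S=>Ss=>Sss=>Ssss=>sSssss=>ssSsssss=>ssSssssss=>sssSsssssss=>sssSssssssss=>sssSsssssssss=>sssSssssssssss=>sssSsssssssssss=>sssSssssssssssss=>sssfssssssssssss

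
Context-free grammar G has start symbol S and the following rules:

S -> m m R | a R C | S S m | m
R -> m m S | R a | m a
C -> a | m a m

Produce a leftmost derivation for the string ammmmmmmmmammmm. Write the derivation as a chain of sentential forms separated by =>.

S => SSm => SSmSm => aRCSmSm => ammSCSmSm => ammmmRCSmSm => ammmmmmSCSmSm => ammmmmmSSmCSmSm => ammmmmmmSmCSmSm => ammmmmmmmmCSmSm => ammmmmmmmmaSmSm => ammmmmmmmmammSm => ammmmmmmmmammmm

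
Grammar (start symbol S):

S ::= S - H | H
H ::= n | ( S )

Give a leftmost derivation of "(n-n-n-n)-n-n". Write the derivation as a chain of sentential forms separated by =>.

S=>S-H=>S-H-H=>H-H-H=>(S)-H-H=>(S-H)-H-H=>(S-H-H)-H-H=>(S-H-H-H)-H-H=>(H-H-H-H)-H-H=>(n-H-H-H)-H-H=>(n-n-H-H)-H-H=>(n-n-n-H)-H-H=>(n-n-n-n)-H-H=>(n-n-n-n)-n-H=>(n-n-n-n)-n-n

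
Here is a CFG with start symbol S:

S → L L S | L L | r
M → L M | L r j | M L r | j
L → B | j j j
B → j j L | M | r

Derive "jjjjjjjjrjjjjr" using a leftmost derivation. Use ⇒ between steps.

S ⇒ LLS ⇒ jjjLS ⇒ jjjBS ⇒ jjjjjLS ⇒ jjjjjjjjS ⇒ jjjjjjjjLLS ⇒ jjjjjjjjBLS ⇒ jjjjjjjjMLS ⇒ jjjjjjjjLMLS ⇒ jjjjjjjjBMLS ⇒ jjjjjjjjrMLS ⇒ jjjjjjjjrjLS ⇒ jjjjjjjjrjjjjS ⇒ jjjjjjjjrjjjjr

S ⇒ LLS   [S → L L S]
LLS ⇒ jjjLS   [L → j j j]
jjjLS ⇒ jjjBS   [L → B]
jjjBS ⇒ jjjjjLS   [B → j j L]
jjjjjLS ⇒ jjjjjjjjS   [L → j j j]
jjjjjjjjS ⇒ jjjjjjjjLLS   [S → L L S]
jjjjjjjjLLS ⇒ jjjjjjjjBLS   [L → B]
jjjjjjjjBLS ⇒ jjjjjjjjMLS   [B → M]
jjjjjjjjMLS ⇒ jjjjjjjjLMLS   [M → L M]
jjjjjjjjLMLS ⇒ jjjjjjjjBMLS   [L → B]
jjjjjjjjBMLS ⇒ jjjjjjjjrMLS   [B → r]
jjjjjjjjrMLS ⇒ jjjjjjjjrjLS   [M → j]
jjjjjjjjrjLS ⇒ jjjjjjjjrjjjjS   [L → j j j]
jjjjjjjjrjjjjS ⇒ jjjjjjjjrjjjjr   [S → r]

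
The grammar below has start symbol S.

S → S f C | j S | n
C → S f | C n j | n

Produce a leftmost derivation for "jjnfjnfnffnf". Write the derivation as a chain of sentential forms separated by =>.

S => jS => jSfC => jjSfC => jjnfC => jjnfSf => jjnfSfCf => jjnfjSfCf => jjnfjSfCfCf => jjnfjnfCfCf => jjnfjnfSffCf => jjnfjnfnffCf => jjnfjnfnffnf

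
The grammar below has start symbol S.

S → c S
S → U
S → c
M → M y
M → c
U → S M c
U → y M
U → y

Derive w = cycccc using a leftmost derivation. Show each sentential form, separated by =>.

S => cS   [S → c S]
cS => cU   [S → U]
cU => cSMc   [U → S M c]
cSMc => cUMc   [S → U]
cUMc => cSMcMc   [U → S M c]
cSMcMc => cUMcMc   [S → U]
cUMcMc => cyMcMc   [U → y]
cyMcMc => cyccMc   [M → c]
cyccMc => cycccc   [M → c]

S => cS => cU => cSMc => cUMc => cSMcMc => cUMcMc => cyMcMc => cyccMc => cycccc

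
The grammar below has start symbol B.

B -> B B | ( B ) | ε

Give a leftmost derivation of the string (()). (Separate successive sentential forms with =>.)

B => BB => BBB => BBBB => (B)BBB => ((B))BBB => (())BBB => (())BB => (())B => (())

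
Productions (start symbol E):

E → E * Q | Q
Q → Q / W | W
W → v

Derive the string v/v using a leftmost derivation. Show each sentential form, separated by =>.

E => Q   [E → Q]
Q => Q/W   [Q → Q / W]
Q/W => W/W   [Q → W]
W/W => v/W   [W → v]
v/W => v/v   [W → v]

E => Q => Q/W => W/W => v/W => v/v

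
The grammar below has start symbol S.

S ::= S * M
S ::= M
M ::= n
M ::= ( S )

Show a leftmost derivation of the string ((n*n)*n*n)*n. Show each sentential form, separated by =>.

S => S*M => M*M => (S)*M => (S*M)*M => (S*M*M)*M => (M*M*M)*M => ((S)*M*M)*M => ((S*M)*M*M)*M => ((M*M)*M*M)*M => ((n*M)*M*M)*M => ((n*n)*M*M)*M => ((n*n)*n*M)*M => ((n*n)*n*n)*M => ((n*n)*n*n)*n

S => S*M   [S ::= S * M]
S*M => M*M   [S ::= M]
M*M => (S)*M   [M ::= ( S )]
(S)*M => (S*M)*M   [S ::= S * M]
(S*M)*M => (S*M*M)*M   [S ::= S * M]
(S*M*M)*M => (M*M*M)*M   [S ::= M]
(M*M*M)*M => ((S)*M*M)*M   [M ::= ( S )]
((S)*M*M)*M => ((S*M)*M*M)*M   [S ::= S * M]
((S*M)*M*M)*M => ((M*M)*M*M)*M   [S ::= M]
((M*M)*M*M)*M => ((n*M)*M*M)*M   [M ::= n]
((n*M)*M*M)*M => ((n*n)*M*M)*M   [M ::= n]
((n*n)*M*M)*M => ((n*n)*n*M)*M   [M ::= n]
((n*n)*n*M)*M => ((n*n)*n*n)*M   [M ::= n]
((n*n)*n*n)*M => ((n*n)*n*n)*n   [M ::= n]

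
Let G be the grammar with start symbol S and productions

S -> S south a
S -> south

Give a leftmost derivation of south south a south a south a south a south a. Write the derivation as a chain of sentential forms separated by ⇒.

S ⇒ S south a ⇒ S south a south a ⇒ S south a south a south a ⇒ S south a south a south a south a ⇒ S south a south a south a south a south a ⇒ south south a south a south a south a south a

S ⇒ S south a   [S -> S south a]
S south a ⇒ S south a south a   [S -> S south a]
S south a south a ⇒ S south a south a south a   [S -> S south a]
S south a south a south a ⇒ S south a south a south a south a   [S -> S south a]
S south a south a south a south a ⇒ S south a south a south a south a south a   [S -> S south a]
S south a south a south a south a south a ⇒ south south a south a south a south a south a   [S -> south]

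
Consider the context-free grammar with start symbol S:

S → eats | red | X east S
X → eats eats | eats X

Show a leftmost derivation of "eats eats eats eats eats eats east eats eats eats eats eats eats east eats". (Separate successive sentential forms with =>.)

S => X east S   [S → X east S]
X east S => eats X east S   [X → eats X]
eats X east S => eats eats X east S   [X → eats X]
eats eats X east S => eats eats eats X east S   [X → eats X]
eats eats eats X east S => eats eats eats eats X east S   [X → eats X]
eats eats eats eats X east S => eats eats eats eats eats eats east S   [X → eats eats]
eats eats eats eats eats eats east S => eats eats eats eats eats eats east X east S   [S → X east S]
eats eats eats eats eats eats east X east S => eats eats eats eats eats eats east eats X east S   [X → eats X]
eats eats eats eats eats eats east eats X east S => eats eats eats eats eats eats east eats eats X east S   [X → eats X]
eats eats eats eats eats eats east eats eats X east S => eats eats eats eats eats eats east eats eats eats X east S   [X → eats X]
eats eats eats eats eats eats east eats eats eats X east S => eats eats eats eats eats eats east eats eats eats eats X east S   [X → eats X]
eats eats eats eats eats eats east eats eats eats eats X east S => eats eats eats eats eats eats east eats eats eats eats eats eats east S   [X → eats eats]
eats eats eats eats eats eats east eats eats eats eats eats eats east S => eats eats eats eats eats eats east eats eats eats eats eats eats east eats   [S → eats]

S => X east S => eats X east S => eats eats X east S => eats eats eats X east S => eats eats eats eats X east S => eats eats eats eats eats eats east S => eats eats eats eats eats eats east X east S => eats eats eats eats eats eats east eats X east S => eats eats eats eats eats eats east eats eats X east S => eats eats eats eats eats eats east eats eats eats X east S => eats eats eats eats eats eats east eats eats eats eats X east S => eats eats eats eats eats eats east eats eats eats eats eats eats east S => eats eats eats eats eats eats east eats eats eats eats eats eats east eats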